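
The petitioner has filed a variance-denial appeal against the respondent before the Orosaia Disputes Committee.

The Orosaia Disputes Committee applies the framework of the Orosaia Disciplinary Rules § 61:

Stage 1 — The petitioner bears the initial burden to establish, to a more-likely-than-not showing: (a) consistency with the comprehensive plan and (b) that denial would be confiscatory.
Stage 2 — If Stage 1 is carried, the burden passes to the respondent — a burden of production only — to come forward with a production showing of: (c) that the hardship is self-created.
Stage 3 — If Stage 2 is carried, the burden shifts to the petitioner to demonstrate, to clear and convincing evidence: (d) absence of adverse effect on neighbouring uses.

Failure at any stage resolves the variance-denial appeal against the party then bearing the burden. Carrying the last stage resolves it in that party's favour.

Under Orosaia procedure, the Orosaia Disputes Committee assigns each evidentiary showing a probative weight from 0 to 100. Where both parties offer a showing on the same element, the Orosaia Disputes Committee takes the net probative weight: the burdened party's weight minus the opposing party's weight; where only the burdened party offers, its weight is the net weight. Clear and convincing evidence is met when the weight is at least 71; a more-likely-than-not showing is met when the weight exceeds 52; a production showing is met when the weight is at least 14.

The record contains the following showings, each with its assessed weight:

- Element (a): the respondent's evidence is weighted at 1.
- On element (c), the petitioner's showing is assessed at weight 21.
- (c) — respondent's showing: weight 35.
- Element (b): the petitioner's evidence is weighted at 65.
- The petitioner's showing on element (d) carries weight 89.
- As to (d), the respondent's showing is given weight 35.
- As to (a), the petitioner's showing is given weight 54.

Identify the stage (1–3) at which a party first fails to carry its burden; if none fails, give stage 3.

Stage 1 (petitioner, a more-likely-than-not showing, weight exceeds 52): (a) net 54−1=53 > 52 — meets; (b) 65 > 52 — meets.
  All elements met. The burden passes to the respondent.
Stage 2 (respondent, a production showing, weight is at least 14): (c) net 35−21=14 ≥ 14 — meets.
  The respondent carries Stage 2; the petitioner now bears the burden.
Stage 3 (petitioner, clear and convincing evidence, weight is at least 71): (d) net 89−35=54 < 71 — fails.
  Not every element is met, so the petitioner fails to carry Stage 3.
So the respondent prevails.

stage 3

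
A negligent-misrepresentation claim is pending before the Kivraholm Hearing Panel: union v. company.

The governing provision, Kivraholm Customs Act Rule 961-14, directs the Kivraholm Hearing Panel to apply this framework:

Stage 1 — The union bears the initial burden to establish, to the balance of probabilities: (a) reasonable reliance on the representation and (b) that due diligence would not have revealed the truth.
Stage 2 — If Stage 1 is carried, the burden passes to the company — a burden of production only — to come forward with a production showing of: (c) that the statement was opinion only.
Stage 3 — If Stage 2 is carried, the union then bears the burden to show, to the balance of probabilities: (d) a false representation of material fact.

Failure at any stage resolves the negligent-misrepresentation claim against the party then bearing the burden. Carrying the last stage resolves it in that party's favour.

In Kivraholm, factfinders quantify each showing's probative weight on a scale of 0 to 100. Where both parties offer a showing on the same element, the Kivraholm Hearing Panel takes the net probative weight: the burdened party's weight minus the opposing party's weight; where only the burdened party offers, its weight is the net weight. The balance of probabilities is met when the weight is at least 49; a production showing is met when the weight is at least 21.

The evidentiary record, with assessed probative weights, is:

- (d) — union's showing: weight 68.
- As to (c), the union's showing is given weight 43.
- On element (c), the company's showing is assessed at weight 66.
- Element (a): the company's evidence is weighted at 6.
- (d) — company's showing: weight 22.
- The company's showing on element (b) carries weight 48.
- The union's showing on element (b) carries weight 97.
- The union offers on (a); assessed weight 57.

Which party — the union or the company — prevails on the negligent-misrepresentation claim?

company

Stage 1 (union, the balance of probabilities, weight is at least 49): (a) net 57−6=51 ≥ 49 — meets; (b) net 97−48=49 ≥ 49 — meets.
  Stage 1 carried; the burden shifts to the company.
Stage 2 (company, a production showing, weight is at least 21): (c) net 66−43=23 ≥ 21 — meets.
  Stage 2 is satisfied; the onus moves to the union.
Stage 3 (union, the balance of probabilities, weight is at least 49): (d) net 68−22=46 < 49 — fails.
  Stage 3 not carried; the union fails its burden.
The analysis ends at Stage 3; the company prevails.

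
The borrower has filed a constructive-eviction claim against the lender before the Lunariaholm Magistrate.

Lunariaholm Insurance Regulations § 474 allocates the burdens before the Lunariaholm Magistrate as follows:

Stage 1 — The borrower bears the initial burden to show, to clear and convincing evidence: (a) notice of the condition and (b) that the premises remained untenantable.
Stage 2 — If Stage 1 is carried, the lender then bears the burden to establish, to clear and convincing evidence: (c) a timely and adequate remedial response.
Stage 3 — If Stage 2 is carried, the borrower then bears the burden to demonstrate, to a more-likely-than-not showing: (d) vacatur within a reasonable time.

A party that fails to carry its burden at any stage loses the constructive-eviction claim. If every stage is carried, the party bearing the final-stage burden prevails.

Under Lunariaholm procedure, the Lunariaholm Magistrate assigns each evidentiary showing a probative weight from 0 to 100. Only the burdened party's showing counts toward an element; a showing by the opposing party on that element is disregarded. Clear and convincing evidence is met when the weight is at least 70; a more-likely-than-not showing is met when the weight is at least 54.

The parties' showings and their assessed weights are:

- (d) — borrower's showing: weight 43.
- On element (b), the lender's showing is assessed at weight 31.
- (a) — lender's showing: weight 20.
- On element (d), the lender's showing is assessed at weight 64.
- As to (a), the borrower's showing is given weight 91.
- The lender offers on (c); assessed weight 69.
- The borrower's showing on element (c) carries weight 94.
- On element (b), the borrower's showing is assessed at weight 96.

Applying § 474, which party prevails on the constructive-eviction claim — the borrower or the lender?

borrower

Stage 1 (borrower, clear and convincing evidence, weight is at least 70): (a) 91 (lender's 20 disregarded) ≥ 70 — meets; (b) 96 (lender's 31 disregarded) ≥ 70 — meets.
  The borrower carries Stage 1; the lender now bears the burden.
Stage 2 (lender, clear and convincing evidence, weight is at least 70): (c) 69 (borrower's 94 disregarded) < 70 — fails.
  Not every element is met, so the lender fails to carry Stage 2.
The analysis ends at Stage 2; the borrower prevails.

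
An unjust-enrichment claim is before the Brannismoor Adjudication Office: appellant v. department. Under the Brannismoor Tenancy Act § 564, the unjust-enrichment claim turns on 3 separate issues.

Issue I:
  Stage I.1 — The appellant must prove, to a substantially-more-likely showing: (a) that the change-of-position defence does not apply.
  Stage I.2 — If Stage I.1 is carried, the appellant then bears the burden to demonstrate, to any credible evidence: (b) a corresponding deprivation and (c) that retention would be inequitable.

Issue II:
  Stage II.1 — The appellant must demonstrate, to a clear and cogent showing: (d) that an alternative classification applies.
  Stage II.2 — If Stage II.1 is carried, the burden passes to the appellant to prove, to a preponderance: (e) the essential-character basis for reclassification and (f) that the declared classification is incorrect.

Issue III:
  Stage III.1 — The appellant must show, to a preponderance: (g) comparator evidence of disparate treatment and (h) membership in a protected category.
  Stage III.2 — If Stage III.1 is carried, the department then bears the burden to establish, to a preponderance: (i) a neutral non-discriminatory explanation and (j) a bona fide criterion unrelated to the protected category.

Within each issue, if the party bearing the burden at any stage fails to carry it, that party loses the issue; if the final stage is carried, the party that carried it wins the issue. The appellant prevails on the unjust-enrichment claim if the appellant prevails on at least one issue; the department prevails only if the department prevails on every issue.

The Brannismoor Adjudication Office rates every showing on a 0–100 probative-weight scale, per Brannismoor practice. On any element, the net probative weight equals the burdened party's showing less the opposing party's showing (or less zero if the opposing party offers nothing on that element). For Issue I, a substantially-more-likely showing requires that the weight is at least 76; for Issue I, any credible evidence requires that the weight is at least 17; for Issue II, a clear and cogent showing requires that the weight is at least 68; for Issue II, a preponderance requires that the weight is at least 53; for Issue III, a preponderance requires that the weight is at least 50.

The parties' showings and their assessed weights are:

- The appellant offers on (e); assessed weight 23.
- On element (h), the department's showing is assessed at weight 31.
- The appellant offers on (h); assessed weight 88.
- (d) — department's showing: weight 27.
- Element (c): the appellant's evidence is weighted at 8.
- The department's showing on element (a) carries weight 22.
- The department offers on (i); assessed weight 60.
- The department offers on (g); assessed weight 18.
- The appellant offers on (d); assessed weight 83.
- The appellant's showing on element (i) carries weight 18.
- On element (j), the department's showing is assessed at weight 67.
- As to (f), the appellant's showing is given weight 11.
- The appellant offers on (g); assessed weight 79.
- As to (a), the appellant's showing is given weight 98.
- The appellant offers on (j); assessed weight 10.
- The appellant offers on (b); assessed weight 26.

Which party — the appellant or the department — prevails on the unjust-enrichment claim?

— Issue I —
Stage I.1 — burden on appellant; standard: a substantially-more-likely showing (weight is at least 76).
    (a): 98 − 22 = 76 ≥ 76 [met]
  All elements met. The appellant retains the burden for Stage I.2.
Stage I.2 — burden on appellant; standard: any credible evidence (weight is at least 17).
    (b): 26 ≥ 17 [met]
    (c): 8 < 17 [not met]
  Stage I.2 not carried; the appellant fails its burden.
So the department prevails on this issue.
— Issue II —
Stage II.1 — burden on appellant; standard: a clear and cogent showing (weight is at least 68).
    (d): 83 − 27 = 56 < 68 [not met]
  Not every element is met, so the appellant fails to carry Stage II.1.
So the department prevails on this issue.
— Issue III —
At Stage III.1 the appellant must meet a preponderance (weight is at least 50): on (g) the weight is 79 less the opposing 18 gives net 61, which does reach 50, so (g) meets the standard; on (h) the weight is 88 less the opposing 31 gives net 57, ≥ 50, so (h) meets the standard.
  The appellant carries Stage III.1; the department now bears the burden.
At Stage III.2 the department must meet a preponderance (weight is at least 50): on (i) the weight is 60 less the opposing 18 gives net 42, which does not reach 50, so (i) does not meet the standard; on (j) the weight is 67 less the opposing 10 gives net 57, which does reach 50, so (j) meets the standard.
  The department does not carry Stage III.2.
So the appellant prevails on this issue.
Per-issue: Issue I → department; Issue II → department; Issue III → appellant. The appellant must prevail on at least one issue; overall, the appellant prevails.

appellant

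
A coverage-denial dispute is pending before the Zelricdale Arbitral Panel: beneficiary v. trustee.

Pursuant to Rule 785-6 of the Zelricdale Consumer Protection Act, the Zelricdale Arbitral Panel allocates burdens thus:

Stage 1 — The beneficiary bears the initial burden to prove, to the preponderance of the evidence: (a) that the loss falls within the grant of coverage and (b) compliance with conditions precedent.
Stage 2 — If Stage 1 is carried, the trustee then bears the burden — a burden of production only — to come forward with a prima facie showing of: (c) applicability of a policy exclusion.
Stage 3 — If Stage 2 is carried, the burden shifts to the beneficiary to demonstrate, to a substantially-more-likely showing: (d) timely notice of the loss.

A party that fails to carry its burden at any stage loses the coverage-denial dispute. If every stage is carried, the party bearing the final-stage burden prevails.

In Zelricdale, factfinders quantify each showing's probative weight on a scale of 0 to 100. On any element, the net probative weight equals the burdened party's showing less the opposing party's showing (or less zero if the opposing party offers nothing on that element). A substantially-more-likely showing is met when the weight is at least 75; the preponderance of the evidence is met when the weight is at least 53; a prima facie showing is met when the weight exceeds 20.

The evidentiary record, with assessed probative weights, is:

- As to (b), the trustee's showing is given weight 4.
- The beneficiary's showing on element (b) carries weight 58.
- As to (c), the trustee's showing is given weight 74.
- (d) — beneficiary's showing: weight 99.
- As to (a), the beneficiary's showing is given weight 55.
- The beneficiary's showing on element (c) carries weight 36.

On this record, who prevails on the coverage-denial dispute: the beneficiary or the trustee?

Stage 1 — burden on beneficiary; standard: the preponderance of the evidence (weight is at least 53).
    (a): 55 ≥ 53 [met]
    (b): 58 − 4 = 54 ≥ 53 [met]
  Stage 1 is satisfied; the onus moves to the trustee.
Stage 2 — burden on trustee; standard: a prima facie showing (weight exceeds 20).
    (c): 74 − 36 = 38 > 20 [met]
  The trustee carries Stage 2; the beneficiary now bears the burden.
Stage 3 — burden on beneficiary; standard: a substantially-more-likely showing (weight is at least 75).
    (d): 99 ≥ 75 [met]
  The beneficiary carries the last stage.
Every stage carried; the beneficiary prevails.

beneficiary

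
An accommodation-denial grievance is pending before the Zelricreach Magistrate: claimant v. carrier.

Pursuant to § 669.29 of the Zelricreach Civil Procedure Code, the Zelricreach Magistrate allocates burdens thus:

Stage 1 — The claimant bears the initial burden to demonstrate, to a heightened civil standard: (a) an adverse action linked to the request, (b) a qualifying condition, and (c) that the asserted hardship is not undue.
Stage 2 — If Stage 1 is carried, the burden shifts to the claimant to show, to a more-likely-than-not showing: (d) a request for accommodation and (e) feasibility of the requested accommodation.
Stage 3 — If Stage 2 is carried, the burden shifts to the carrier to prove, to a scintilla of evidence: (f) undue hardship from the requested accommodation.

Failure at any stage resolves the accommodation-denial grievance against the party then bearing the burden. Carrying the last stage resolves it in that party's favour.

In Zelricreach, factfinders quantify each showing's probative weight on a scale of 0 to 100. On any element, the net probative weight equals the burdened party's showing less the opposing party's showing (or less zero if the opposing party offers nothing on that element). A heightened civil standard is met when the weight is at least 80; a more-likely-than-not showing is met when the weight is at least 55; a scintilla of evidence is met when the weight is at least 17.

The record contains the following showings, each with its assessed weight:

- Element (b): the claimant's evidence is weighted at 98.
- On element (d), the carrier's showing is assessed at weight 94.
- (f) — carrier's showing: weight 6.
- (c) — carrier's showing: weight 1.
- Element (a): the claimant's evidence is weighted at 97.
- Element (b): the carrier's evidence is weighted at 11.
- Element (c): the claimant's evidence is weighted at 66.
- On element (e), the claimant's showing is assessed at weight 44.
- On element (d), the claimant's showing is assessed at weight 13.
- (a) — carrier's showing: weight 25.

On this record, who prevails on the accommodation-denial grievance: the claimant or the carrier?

carrier

At Stage 1 the claimant must meet a heightened civil standard (weight is at least 80): on (a) the weight is 97 less the opposing 25 gives net 72, which does not reach 80, so (a) does not meet the standard; on (b) the weight is 98 less the opposing 11 gives net 87, ≥ 80, so (b) meets the standard; on (c) the weight is 66 less the opposing 1 gives net 65, < 80, so (c) does not meet the standard.
  The claimant does not carry Stage 1.
The carrier prevails.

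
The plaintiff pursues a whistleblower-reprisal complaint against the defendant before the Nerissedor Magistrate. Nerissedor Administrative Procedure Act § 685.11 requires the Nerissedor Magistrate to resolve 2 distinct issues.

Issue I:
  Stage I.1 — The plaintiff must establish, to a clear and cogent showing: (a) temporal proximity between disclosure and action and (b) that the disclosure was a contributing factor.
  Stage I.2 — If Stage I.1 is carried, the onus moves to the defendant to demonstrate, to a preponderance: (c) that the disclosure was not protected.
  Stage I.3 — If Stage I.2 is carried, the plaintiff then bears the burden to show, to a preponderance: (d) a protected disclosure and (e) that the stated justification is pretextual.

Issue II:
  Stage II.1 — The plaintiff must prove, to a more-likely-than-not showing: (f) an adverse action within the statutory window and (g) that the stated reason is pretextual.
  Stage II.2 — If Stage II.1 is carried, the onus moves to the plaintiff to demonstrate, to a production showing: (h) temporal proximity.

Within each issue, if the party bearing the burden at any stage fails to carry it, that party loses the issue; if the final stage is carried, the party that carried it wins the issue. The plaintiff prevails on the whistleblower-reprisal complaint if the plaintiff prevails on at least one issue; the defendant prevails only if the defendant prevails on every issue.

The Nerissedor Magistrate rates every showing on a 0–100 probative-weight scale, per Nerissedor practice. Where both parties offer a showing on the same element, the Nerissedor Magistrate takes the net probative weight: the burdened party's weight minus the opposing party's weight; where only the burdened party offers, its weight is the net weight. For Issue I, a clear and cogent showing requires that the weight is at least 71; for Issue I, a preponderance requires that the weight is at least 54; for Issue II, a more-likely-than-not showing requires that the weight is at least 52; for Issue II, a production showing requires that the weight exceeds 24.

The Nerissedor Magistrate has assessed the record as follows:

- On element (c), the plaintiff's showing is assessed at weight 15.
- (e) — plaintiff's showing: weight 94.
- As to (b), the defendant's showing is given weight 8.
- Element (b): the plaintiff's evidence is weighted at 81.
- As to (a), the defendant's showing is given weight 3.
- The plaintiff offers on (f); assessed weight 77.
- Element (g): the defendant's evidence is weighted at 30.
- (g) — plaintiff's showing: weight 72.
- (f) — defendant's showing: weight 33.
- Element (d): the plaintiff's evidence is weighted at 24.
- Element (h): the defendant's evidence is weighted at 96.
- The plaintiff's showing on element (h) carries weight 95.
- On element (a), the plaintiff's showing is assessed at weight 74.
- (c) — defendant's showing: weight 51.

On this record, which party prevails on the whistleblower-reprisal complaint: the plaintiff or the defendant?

— Issue I —
Stage I.1 (plaintiff, a clear and cogent showing, weight is at least 71): (a) net 74−3=71 ≥ 71 — meets; (b) net 81−8=73 ≥ 71 — meets.
  The plaintiff carries Stage I.1; the defendant now bears the burden.
Stage I.2 (defendant, a preponderance, weight is at least 54): (c) net 51−15=36 < 54 — fails.
  The defendant does not carry Stage I.2.
So the plaintiff prevails on this issue.
— Issue II —
At Stage II.1 the plaintiff must meet a more-likely-than-not showing (weight is at least 52): on (f) the weight is 77 less the opposing 33 gives net 44, < 52, so (f) does not meet the standard; on (g) the weight is 72 less the opposing 30 gives net 42, < 52, so (g) does not meet the standard.
  Not every element is met, so the plaintiff fails to carry Stage II.1.
The analysis ends at Stage II.1; the defendant prevails on this issue.
Per-issue: Issue I → plaintiff; Issue II → defendant. The plaintiff must prevail on at least one issue; overall, the plaintiff prevails.

plaintiff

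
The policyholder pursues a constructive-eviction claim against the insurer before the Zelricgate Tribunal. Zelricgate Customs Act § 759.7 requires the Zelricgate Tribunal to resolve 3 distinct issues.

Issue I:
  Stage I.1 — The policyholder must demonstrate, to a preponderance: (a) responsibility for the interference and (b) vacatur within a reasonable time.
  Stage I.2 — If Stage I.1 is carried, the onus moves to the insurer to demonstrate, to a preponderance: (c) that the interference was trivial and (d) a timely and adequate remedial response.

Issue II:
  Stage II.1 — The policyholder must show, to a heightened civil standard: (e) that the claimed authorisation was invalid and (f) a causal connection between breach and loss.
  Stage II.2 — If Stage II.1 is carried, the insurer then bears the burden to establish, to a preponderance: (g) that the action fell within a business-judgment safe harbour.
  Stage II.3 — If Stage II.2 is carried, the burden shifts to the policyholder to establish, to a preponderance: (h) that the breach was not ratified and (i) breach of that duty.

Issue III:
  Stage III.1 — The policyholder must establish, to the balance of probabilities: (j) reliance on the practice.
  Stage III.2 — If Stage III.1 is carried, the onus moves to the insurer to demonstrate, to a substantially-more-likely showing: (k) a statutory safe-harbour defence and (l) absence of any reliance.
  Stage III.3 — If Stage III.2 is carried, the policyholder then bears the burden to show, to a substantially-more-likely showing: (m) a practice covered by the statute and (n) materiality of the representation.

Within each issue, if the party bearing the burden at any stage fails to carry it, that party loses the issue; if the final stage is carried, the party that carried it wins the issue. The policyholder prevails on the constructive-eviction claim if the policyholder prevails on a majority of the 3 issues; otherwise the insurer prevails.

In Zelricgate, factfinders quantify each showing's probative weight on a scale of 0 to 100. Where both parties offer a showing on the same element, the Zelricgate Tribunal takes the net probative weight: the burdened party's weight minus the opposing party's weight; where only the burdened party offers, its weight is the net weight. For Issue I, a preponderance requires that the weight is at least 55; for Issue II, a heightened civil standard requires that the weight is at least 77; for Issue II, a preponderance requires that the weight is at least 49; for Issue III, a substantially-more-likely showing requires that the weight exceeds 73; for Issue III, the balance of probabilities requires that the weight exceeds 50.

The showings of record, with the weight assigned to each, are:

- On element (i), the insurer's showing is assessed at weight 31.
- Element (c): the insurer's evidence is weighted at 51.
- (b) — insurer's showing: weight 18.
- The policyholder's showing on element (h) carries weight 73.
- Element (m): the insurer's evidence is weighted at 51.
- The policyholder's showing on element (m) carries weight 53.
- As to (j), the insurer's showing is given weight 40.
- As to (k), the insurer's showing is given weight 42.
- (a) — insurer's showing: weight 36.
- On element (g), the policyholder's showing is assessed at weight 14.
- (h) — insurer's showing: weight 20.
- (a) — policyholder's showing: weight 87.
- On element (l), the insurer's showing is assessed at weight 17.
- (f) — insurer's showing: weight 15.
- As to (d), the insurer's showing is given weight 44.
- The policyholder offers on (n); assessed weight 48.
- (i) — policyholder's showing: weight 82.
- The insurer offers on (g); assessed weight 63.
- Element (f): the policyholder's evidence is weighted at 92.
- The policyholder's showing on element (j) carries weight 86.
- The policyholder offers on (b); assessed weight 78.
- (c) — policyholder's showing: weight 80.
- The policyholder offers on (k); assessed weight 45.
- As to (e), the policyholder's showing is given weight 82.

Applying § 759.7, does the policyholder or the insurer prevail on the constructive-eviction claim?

— Issue I —
At Stage I.1 the policyholder must meet a preponderance (weight is at least 55): on (a) the weight is 87 less the opposing 36 gives net 51, which does not reach 55, so (a) does not meet the standard; on (b) the weight is 78 less the opposing 18 gives net 60, which does reach 55, so (b) meets the standard.
  Not every element is met, so the policyholder fails to carry Stage I.1.
So the insurer prevails on this issue.
— Issue II —
At Stage II.1 the policyholder must meet a heightened civil standard (weight is at least 77): on (e) the weight is 82, which does reach 77, so (e) meets the standard; on (f) the weight is 92 less the opposing 15 gives net 77, which does reach 77, so (f) meets the standard.
  Stage II.1 is satisfied; the onus moves to the insurer.
At Stage II.2 the insurer must meet a preponderance (weight is at least 49): on (g) the weight is 63 less the opposing 14 gives net 49, ≥ 49, so (g) meets the standard.
  Stage II.2 is satisfied; the onus moves to the policyholder.
At Stage II.3 the policyholder must meet a preponderance (weight is at least 49): on (h) the weight is 73 less the opposing 20 gives net 53, ≥ 49, so (h) meets the standard; on (i) the weight is 82 less the opposing 31 gives net 51, ≥ 49, so (i) meets the standard.
  The policyholder carries the last stage.
Every stage carried; the policyholder prevails on this issue.
— Issue III —
At Stage III.1 the policyholder must meet the balance of probabilities (weight exceeds 50): on (j) the weight is 86 less the opposing 40 gives net 46, which does not exceed 50, so (j) does not meet the standard.
  Not every element is met, so the policyholder fails to carry Stage III.1.
The insurer prevails on this issue.
Per-issue: Issue I → insurer; Issue II → policyholder; Issue III → insurer. The policyholder must prevail on a majority of issues; overall, the insurer prevails.

insurer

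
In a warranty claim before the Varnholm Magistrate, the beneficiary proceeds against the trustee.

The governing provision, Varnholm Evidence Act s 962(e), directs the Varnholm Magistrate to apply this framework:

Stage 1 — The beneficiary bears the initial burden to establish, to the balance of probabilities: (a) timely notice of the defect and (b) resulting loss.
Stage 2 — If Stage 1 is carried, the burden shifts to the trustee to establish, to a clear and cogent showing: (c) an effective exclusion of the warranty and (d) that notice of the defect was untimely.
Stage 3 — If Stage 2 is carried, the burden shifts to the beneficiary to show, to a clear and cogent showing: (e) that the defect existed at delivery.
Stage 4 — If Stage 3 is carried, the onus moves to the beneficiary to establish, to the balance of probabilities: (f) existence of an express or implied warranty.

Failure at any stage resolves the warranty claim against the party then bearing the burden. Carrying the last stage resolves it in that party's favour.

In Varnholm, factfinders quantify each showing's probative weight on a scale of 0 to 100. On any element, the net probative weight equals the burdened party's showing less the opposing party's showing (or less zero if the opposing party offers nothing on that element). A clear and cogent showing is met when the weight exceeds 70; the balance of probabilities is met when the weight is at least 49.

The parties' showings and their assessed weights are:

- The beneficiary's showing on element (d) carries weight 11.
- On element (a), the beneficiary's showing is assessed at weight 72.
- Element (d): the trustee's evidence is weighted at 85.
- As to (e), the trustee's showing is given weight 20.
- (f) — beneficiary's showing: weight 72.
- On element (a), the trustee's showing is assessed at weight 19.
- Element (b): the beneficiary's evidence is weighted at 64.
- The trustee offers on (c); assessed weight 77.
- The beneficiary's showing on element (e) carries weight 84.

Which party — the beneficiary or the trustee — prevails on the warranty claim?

trustee

Stage 1 — burden on beneficiary; standard: the balance of probabilities (weight is at least 49).
    (a): 72 − 19 = 53 ≥ 49 [met]
    (b): 64 ≥ 49 [met]
  All elements met. The burden passes to the trustee.
Stage 2 — burden on trustee; standard: a clear and cogent showing (weight exceeds 70).
    (c): 77 > 70 [met]
    (d): 85 − 11 = 74 > 70 [met]
  Stage 2 carried; the burden shifts to the beneficiary.
Stage 3 — burden on beneficiary; standard: a clear and cogent showing (weight exceeds 70).
    (e): 84 − 20 = 64 ≤ 70 [not met]
  The beneficiary does not carry Stage 3.
The analysis ends at Stage 3; the trustee prevails.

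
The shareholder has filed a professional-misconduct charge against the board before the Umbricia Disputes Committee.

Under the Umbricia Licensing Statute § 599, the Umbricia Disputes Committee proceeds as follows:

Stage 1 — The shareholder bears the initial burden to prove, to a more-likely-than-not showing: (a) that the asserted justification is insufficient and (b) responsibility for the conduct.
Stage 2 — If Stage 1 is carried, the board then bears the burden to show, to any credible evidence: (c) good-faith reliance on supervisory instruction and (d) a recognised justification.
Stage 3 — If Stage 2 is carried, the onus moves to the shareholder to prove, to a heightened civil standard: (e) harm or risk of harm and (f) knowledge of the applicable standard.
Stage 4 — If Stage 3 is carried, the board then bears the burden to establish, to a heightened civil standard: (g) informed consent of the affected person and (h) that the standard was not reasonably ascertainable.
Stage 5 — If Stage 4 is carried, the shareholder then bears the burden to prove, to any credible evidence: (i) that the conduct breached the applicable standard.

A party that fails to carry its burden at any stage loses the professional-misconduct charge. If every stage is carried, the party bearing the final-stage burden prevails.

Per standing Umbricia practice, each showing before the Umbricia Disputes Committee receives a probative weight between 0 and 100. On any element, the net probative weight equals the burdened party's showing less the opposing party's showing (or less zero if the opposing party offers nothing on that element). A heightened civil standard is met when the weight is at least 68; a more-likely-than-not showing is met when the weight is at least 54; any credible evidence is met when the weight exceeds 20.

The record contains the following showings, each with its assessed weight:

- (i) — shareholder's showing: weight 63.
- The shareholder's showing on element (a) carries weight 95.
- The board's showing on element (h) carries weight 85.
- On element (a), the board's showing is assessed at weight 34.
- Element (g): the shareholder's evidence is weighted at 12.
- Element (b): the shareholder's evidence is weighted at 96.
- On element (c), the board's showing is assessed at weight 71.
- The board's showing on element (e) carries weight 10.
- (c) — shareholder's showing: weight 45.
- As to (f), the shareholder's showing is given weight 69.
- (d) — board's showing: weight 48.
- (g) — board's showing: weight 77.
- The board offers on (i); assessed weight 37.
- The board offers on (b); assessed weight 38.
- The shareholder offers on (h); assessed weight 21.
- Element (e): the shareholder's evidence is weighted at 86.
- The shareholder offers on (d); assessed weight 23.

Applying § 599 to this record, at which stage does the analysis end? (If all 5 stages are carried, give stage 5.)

stage 4

At Stage 1 the shareholder must meet a more-likely-than-not showing (weight is at least 54): on (a) the weight is 95 less the opposing 34 gives net 61, ≥ 54, so (a) meets the standard; on (b) the weight is 96 less the opposing 38 gives net 58, which does reach 54, so (b) meets the standard.
  Stage 1 is satisfied; the onus moves to the board.
At Stage 2 the board must meet any credible evidence (weight exceeds 20): on (c) the weight is 71 less the opposing 45 gives net 26, > 20, so (c) meets the standard; on (d) the weight is 48 less the opposing 23 gives net 25, which does exceed 20, so (d) meets the standard.
  The board carries Stage 2; the shareholder now bears the burden.
At Stage 3 the shareholder must meet a heightened civil standard (weight is at least 68): on (e) the weight is 86 less the opposing 10 gives net 76, which does reach 68, so (e) meets the standard; on (f) the weight is 69, ≥ 68, so (f) meets the standard.
  The shareholder carries Stage 3; the board now bears the burden.
At Stage 4 the board must meet a heightened civil standard (weight is at least 68): on (g) the weight is 77 less the opposing 12 gives net 65, < 68, so (g) does not meet the standard; on (h) the weight is 85 less the opposing 21 gives net 64, < 68, so (h) does not meet the standard.
  Stage 4 not carried; the board fails its burden.
The analysis ends at Stage 4; the shareholder prevails.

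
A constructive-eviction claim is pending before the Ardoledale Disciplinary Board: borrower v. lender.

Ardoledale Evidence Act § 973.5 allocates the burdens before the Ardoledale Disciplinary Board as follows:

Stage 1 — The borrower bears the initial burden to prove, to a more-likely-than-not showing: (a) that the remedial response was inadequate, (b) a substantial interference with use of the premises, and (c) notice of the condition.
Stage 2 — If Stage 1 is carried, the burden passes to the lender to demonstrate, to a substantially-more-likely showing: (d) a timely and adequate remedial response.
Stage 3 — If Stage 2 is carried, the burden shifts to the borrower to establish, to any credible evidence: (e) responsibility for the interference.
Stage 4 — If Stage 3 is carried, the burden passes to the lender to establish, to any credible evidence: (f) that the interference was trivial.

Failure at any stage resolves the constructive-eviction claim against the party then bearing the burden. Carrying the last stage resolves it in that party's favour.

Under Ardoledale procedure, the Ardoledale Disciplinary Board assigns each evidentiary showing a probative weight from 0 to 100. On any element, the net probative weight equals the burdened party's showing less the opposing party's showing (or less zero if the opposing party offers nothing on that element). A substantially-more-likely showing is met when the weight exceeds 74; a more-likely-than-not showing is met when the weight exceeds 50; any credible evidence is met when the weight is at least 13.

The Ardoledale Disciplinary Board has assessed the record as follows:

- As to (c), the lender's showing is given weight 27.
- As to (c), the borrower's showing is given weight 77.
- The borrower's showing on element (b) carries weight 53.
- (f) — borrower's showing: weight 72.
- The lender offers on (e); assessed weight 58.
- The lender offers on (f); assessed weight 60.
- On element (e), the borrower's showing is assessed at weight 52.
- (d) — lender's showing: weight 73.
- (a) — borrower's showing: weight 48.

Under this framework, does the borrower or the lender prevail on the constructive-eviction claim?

Stage 1 (borrower, a more-likely-than-not showing, weight exceeds 50): (a) 48 ≤ 50 — fails; (b) 53 > 50 — meets; (c) net 77−27=50 ≤ 50 — fails.
  Stage 1 not carried; the borrower fails its burden.
The analysis ends at Stage 1; the lender prevails.

lender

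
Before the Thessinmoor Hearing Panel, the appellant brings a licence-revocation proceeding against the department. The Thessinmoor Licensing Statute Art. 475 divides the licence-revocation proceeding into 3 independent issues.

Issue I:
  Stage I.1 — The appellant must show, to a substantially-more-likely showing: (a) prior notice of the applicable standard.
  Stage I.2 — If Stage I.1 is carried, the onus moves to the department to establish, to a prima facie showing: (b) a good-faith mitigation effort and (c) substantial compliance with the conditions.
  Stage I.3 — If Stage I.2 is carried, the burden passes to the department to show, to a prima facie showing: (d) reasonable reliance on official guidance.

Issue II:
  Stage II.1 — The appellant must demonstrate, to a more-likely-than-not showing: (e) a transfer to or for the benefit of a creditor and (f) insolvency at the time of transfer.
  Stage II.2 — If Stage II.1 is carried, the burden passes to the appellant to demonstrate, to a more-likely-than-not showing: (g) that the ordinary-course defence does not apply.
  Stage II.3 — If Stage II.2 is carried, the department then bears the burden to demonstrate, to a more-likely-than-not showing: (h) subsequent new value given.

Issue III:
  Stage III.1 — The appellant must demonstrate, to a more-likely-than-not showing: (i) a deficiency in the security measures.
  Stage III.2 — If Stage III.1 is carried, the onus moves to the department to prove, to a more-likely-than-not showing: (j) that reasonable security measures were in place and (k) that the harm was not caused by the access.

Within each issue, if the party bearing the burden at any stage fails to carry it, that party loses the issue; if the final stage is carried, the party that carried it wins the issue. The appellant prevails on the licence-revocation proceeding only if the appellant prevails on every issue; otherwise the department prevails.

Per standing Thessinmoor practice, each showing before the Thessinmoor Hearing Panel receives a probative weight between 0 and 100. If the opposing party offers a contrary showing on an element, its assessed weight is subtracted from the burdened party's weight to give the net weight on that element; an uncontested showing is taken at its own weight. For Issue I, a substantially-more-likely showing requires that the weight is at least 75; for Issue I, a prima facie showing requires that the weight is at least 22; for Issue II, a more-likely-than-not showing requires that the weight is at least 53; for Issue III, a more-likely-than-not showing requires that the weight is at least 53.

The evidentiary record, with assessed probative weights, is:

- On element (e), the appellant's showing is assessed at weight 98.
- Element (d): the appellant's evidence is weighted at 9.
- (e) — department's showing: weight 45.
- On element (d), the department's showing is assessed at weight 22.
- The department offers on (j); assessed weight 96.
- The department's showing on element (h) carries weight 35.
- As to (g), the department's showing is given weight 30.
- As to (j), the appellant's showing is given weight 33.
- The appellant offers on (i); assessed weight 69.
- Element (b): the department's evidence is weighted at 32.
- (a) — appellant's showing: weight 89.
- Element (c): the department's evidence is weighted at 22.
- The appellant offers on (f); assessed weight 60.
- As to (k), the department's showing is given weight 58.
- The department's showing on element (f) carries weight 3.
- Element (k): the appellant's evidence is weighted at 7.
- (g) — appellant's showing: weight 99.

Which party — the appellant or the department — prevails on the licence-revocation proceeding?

appellant

— Issue I —
At Stage I.1 the appellant must meet a substantially-more-likely showing (weight is at least 75): on (a) the weight is 89, ≥ 75, so (a) meets the standard.
  The appellant carries Stage I.1; the department now bears the burden.
At Stage I.2 the department must meet a prima facie showing (weight is at least 22): on (b) the weight is 32, which does reach 22, so (b) meets the standard; on (c) the weight is 22, ≥ 22, so (c) meets the standard.
  Stage I.2 is satisfied; the department continues to bear the burden.
At Stage I.3 the department must meet a prima facie showing (weight is at least 22): on (d) the weight is 22 less the opposing 9 gives net 13, < 22, so (d) does not meet the standard.
  Not every element is met, so the department fails to carry Stage I.3.
So the appellant prevails on this issue.
— Issue II —
At Stage II.1 the appellant must meet a more-likely-than-not showing (weight is at least 53): on (e) the weight is 98 less the opposing 45 gives net 53, which does reach 53, so (e) meets the standard; on (f) the weight is 60 less the opposing 3 gives net 57, which does reach 53, so (f) meets the standard.
  Stage II.1 is satisfied; the appellant continues to bear the burden.
At Stage II.2 the appellant must meet a more-likely-than-not showing (weight is at least 53): on (g) the weight is 99 less the opposing 30 gives net 69, which does reach 53, so (g) meets the standard.
  Stage II.2 is satisfied; the onus moves to the department.
At Stage II.3 the department must meet a more-likely-than-not showing (weight is at least 53): on (h) the weight is 35, which does not reach 53, so (h) does not meet the standard.
  The department does not carry Stage II.3.
The appellant prevails on this issue.
— Issue III —
At Stage III.1 the appellant must meet a more-likely-than-not showing (weight is at least 53): on (i) the weight is 69, which does reach 53, so (i) meets the standard.
  Stage III.1 is satisfied; the onus moves to the department.
At Stage III.2 the department must meet a more-likely-than-not showing (weight is at least 53): on (j) the weight is 96 less the opposing 33 gives net 63, which does reach 53, so (j) meets the standard; on (k) the weight is 58 less the opposing 7 gives net 51, which does not reach 53, so (k) does not meet the standard.
  Not every element is met, so the department fails to carry Stage III.2.
The appellant prevails on this issue.
Per-issue: Issue I → appellant; Issue II → appellant; Issue III → appellant. The appellant must prevail on every issue; overall, the appellant prevails.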